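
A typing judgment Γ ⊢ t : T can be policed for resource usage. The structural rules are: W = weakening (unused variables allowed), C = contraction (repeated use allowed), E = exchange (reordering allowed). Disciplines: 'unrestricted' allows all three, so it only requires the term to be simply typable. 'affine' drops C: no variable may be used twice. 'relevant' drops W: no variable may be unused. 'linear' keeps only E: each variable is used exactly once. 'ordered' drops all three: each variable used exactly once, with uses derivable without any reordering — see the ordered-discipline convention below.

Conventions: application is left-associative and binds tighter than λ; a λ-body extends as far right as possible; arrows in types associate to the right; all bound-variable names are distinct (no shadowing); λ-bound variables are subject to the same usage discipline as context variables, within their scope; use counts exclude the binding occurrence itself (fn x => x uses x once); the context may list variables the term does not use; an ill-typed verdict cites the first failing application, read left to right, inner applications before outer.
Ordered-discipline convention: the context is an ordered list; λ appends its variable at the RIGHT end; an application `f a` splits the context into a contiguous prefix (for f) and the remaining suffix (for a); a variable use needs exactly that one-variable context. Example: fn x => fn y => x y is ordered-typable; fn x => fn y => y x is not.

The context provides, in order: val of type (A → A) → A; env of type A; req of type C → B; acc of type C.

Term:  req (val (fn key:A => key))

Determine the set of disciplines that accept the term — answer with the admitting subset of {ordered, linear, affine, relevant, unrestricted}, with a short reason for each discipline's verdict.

admitted by: none
variable uses: val: 1×, env: 0×, req: 1×, acc: 0×, key (λ-bound): 1×
use order (left to right): req, val, key
typing: ill-typed: argument of type A where C is required
ordered ✗ (not simply typable)
linear ✗ (fails simple typing)
affine ✗ (a type mismatch blocks all five)
relevant ✗ (the type mismatch rejects it)
unrestricted ✗ (not simply typable)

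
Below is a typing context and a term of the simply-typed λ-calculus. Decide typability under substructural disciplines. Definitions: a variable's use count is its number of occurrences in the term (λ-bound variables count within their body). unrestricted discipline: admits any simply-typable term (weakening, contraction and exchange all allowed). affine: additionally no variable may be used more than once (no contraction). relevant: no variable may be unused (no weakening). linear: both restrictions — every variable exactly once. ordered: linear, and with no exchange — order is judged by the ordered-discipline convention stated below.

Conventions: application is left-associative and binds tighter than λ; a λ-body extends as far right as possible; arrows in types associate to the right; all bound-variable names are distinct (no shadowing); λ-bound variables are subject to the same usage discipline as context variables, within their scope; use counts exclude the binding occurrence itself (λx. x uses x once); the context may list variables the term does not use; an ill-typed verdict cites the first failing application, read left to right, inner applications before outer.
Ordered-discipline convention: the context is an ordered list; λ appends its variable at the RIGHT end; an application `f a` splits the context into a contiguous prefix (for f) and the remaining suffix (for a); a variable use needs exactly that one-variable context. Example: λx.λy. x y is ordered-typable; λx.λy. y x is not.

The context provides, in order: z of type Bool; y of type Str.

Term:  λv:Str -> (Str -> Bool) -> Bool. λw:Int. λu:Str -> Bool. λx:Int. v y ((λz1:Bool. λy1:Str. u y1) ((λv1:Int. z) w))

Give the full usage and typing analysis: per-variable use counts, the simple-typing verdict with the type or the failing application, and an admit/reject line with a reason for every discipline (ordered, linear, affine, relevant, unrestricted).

counts: z ×1, y ×1, v (bound) ×1, w (bound) ×1, u (bound) ×1, x (bound) ×0, z1 (bound) ×0, y1 (bound) ×1, v1 (bound) ×0
uses in reading order: v, y, u, y1, z, w
typing: well-typed — term : (Str -> (Str -> Bool) -> Bool) -> Int -> (Str -> Bool) -> Int -> Bool
ordered: ✗ — unused: x, z1, v1 — weakening required
linear: ✗ — unused: x, z1, v1 — weakening required
affine: ✓ — no duplicate uses among z, y, v, w, u, x, z1, y1, v1
relevant: ✗ — unused: x, z1, v1 — weakening required
unrestricted: ✓ — typability at (Str -> (Str -> Bool) -> Bool) -> Int -> (Str -> Bool) -> Int -> Bool is all that's needed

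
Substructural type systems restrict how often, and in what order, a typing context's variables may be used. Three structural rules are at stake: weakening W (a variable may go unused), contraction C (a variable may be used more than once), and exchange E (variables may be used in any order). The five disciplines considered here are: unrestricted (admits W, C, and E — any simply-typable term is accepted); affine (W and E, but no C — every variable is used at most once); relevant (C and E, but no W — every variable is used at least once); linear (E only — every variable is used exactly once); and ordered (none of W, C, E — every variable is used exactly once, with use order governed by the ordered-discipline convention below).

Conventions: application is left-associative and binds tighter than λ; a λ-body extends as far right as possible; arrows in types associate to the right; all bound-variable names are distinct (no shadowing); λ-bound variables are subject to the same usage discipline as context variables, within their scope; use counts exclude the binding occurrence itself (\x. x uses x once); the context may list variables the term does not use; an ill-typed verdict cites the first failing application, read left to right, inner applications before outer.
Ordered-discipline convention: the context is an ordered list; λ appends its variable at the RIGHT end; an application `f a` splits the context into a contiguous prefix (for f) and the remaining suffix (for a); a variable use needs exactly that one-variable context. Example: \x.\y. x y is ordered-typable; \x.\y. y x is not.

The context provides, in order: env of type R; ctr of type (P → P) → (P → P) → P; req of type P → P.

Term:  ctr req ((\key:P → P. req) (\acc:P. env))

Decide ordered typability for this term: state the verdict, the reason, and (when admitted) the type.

no — a type mismatch blocks all five
variable uses: env: 1×; ctr: 1×; req: 2×; key (λ-bound): 0×; acc (λ-bound): 0×
uses in reading order: ctr, req, req, env
typing: ill-typed: argument of type P → R where P → P is required
across the five disciplines: ordered ✗ · linear ✗ · affine ✗ · relevant ✗ · unrestricted ✗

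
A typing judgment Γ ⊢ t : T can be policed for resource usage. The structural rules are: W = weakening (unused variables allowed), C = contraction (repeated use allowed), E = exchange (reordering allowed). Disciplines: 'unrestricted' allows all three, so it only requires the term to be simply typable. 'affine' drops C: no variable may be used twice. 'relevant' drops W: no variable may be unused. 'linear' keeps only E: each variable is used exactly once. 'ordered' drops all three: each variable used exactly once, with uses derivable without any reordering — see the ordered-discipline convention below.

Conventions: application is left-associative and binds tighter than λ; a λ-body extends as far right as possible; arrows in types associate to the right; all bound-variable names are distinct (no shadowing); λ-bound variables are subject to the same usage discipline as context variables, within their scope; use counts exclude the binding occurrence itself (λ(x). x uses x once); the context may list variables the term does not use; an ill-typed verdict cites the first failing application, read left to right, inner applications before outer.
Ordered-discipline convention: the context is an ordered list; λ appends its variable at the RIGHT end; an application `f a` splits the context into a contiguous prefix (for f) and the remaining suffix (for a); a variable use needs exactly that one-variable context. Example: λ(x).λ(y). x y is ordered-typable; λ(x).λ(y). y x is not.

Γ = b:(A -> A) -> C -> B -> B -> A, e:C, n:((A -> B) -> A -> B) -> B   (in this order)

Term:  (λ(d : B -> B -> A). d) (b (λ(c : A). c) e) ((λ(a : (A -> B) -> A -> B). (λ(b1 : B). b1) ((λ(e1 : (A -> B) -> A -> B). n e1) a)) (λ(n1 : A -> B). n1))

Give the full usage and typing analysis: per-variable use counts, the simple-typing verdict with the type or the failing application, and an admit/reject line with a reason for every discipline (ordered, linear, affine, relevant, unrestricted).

variable uses: b ×1, e ×1, n ×1, d (bound) ×1, c (bound) ×1, a (bound) ×1, b1 (bound) ×1, e1 (bound) ×1, n1 (bound) ×1
uses in reading order: d, b, c, e, b1, n, e1, a, n1
typing: ✓ — B -> A
ordered: ✓, b, e, n, d, c, a, b1, e1, n1 once each; derivable with no W/C/E
linear: ✓, each of b, e, n, d, c, a, b1, e1, n1 used exactly once
affine: ✓, at most one use each (b, e, n, d, c, a, b1, e1, n1)
relevant: ✓, every one of b, e, n, d, c, a, b1, e1, n1 appears
unrestricted: ✓, well-typed at B -> A; no restrictions here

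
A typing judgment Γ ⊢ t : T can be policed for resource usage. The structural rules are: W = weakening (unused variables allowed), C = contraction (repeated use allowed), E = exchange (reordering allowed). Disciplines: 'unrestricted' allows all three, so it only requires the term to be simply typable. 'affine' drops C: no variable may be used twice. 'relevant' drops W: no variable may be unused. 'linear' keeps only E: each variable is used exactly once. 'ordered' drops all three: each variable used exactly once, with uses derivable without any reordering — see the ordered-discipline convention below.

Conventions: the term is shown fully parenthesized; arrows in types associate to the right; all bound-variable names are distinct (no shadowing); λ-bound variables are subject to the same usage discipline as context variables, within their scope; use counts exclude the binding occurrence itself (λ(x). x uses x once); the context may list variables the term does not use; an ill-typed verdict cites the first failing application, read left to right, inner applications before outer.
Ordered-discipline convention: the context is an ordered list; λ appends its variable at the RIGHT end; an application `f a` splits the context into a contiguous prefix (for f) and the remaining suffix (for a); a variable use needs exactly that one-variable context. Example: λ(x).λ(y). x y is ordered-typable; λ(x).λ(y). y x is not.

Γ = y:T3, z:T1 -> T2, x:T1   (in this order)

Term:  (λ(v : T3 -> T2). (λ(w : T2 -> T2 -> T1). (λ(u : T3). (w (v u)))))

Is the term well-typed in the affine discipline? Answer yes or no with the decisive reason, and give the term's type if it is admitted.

yes — at most one use each (y, z, x, v, w, u); term : (T3 -> T2) -> (T2 -> T2 -> T1) -> T3 -> T2 -> T1
variable uses: y ×0, z ×0, x ×0, v (bound) ×1, w (bound) ×1, u (bound) ×1
uses in reading order: w, v, u
typing: ✓ — (T3 -> T2) -> (T2 -> T2 -> T1) -> T3 -> T2 -> T1
all disciplines: ordered ✗ · linear ✗ · affine ✓ · relevant ✗ · unrestricted ✓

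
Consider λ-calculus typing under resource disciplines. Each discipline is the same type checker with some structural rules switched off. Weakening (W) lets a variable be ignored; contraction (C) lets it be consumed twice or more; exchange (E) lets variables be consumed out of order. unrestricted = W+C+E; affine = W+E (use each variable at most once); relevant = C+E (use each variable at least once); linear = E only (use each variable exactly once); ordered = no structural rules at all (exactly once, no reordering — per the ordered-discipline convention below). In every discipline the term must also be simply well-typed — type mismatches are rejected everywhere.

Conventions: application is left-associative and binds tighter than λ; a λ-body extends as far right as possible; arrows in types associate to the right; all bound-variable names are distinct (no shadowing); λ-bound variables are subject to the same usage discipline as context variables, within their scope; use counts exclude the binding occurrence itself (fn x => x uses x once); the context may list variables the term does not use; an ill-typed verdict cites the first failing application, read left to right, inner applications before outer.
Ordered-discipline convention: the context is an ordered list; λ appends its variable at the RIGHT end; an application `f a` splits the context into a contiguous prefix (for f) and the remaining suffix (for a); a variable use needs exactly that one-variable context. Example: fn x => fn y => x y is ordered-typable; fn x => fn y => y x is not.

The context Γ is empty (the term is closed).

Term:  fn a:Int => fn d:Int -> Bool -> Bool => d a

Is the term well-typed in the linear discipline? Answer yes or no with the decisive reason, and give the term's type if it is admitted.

yes — a, d: one use apiece; term : Int -> (Int -> Bool -> Bool) -> Bool -> Bool
counts: a (bound)=1; d (bound)=1
order of uses: d, a
typing: well-typed — term : Int -> (Int -> Bool -> Bool) -> Bool -> Bool
across the five disciplines: ordered ✗ | linear ✓ | affine ✓ | relevant ✓ | unrestricted ✓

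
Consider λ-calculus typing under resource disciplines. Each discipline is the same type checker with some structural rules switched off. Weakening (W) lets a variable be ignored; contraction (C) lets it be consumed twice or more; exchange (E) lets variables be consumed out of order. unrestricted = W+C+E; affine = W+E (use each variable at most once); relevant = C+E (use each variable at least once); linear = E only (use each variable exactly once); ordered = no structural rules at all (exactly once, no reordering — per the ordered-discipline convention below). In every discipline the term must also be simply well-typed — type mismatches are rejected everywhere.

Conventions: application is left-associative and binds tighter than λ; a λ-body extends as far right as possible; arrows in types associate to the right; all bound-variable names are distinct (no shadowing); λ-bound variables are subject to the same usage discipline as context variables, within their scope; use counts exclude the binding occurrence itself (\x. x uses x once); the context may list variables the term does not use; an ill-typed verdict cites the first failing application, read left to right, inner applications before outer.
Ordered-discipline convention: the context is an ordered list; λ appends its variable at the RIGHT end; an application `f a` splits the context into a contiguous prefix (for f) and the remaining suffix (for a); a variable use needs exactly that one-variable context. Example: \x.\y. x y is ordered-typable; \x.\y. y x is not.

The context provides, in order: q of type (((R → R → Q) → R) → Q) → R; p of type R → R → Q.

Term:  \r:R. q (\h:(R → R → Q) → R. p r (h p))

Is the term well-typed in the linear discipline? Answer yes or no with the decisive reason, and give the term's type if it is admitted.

no — needs contraction — p ×2
use counts: q: 1×; p: 2×; r (λ-bound): 1×; h (λ-bound): 1×
uses in reading order: q, p, r, h, p
typing: well-typed at R → R
all disciplines: ordered ✗, linear ✗, affine ✗, relevant ✓, unrestricted ✓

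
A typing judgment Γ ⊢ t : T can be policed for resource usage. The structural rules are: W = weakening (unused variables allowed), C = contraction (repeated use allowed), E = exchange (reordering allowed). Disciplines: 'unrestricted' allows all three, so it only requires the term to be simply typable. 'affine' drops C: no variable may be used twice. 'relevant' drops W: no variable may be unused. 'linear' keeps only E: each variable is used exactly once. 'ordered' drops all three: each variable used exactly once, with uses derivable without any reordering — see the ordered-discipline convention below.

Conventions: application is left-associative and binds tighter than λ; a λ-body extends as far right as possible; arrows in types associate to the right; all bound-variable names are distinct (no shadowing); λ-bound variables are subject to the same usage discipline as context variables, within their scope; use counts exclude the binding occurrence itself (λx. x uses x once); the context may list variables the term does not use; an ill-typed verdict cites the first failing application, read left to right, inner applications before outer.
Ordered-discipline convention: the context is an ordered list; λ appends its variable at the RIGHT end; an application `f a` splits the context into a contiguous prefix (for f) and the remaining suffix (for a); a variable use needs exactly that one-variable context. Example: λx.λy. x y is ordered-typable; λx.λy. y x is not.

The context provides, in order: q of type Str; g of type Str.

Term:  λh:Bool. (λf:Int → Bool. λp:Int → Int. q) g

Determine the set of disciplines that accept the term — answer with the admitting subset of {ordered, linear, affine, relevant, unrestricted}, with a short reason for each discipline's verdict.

admitted by: none
variable uses: q=1, g=1, h [bound]=0, f [bound]=0, p [bound]=0
order of uses: q, g
typing: ill-typed: argument of type Str where Int → Bool is required
ordered ✗ (not simply typable)
linear ✗ (fails simple typing)
affine ✗ (a type mismatch blocks all five)
relevant ✗ (the type mismatch rejects it)
unrestricted ✗ (not simply typable)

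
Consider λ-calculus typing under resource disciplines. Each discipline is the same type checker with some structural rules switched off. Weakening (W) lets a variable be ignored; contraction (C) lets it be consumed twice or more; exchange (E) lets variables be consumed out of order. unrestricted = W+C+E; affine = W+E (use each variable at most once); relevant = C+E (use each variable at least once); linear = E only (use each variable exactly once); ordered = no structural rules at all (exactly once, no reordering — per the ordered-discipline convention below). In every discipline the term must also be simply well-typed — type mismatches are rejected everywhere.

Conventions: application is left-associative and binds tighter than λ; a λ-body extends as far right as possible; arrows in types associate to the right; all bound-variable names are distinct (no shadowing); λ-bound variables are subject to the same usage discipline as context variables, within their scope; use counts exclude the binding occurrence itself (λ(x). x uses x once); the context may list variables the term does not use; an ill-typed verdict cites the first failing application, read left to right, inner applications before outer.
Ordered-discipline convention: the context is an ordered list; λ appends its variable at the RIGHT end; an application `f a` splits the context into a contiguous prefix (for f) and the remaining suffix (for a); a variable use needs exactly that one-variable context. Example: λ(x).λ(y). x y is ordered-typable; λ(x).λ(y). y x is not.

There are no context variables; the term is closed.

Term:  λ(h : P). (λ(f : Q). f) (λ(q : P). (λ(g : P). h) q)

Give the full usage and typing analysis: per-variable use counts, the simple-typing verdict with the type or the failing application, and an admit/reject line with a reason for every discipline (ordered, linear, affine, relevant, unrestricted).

use counts: h (bound) ×1, f (bound) ×1, q (bound) ×1, g (bound) ×0
left-to-right use order: f, h, q
typing: ill-typed: argument of type P -> P where Q is required
ordered: ✗, the type mismatch rejects it
linear: ✗, not simply typable
affine: ✗, fails simple typing
relevant: ✗, a type mismatch blocks all five
unrestricted: ✗, the type mismatch rejects it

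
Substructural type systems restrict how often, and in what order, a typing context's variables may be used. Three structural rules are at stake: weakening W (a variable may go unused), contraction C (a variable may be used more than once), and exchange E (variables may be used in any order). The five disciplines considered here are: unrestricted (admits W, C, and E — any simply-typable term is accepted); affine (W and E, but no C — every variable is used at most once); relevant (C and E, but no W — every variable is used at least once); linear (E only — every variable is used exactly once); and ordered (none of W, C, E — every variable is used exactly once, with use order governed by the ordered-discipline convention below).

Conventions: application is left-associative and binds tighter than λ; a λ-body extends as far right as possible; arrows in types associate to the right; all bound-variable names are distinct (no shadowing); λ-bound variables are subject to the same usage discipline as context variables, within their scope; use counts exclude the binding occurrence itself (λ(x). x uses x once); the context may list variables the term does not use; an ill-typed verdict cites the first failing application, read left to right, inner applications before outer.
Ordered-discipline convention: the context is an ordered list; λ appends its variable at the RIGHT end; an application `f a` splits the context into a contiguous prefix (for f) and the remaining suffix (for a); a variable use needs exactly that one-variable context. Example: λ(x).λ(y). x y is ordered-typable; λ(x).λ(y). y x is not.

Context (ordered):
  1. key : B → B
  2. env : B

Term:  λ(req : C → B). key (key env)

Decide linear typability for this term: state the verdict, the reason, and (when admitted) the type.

no — needs contraction — key ×2; needs weakening: req unused
variable uses: key: 2×, env: 1×, req (λ-bound): 0×
uses in reading order: key, key, env
typing: the term checks, with type (C → B) → B
across the five disciplines: ordered ✗, linear ✗, affine ✗, relevant ✗, unrestricted ✓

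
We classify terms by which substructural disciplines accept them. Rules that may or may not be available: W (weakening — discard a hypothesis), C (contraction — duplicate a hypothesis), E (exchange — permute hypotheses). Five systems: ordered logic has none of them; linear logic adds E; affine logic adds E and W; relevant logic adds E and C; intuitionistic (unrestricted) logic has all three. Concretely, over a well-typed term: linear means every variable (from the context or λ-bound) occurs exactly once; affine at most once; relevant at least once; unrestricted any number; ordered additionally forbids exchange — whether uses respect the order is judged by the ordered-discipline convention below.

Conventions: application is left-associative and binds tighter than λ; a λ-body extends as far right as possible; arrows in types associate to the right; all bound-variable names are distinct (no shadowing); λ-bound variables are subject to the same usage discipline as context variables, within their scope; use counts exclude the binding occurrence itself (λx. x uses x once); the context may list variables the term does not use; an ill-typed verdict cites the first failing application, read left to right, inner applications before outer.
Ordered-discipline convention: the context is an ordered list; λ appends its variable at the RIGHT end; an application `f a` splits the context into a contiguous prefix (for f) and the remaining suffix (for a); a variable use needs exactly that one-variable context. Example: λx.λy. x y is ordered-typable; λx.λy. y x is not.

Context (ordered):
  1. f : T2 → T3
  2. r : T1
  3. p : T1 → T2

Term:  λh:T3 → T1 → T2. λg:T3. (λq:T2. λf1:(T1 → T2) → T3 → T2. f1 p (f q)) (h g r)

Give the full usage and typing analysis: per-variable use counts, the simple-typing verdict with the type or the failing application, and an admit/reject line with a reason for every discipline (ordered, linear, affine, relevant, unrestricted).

counts: f: 1×, r: 1×, p: 1×, h (λ-bound): 1×, g (λ-bound): 1×, q (λ-bound): 1×, f1 (λ-bound): 1×
use order (left to right): f1, p, f, q, h, g, r
typing: well-typed — term : (T3 → T1 → T2) → T3 → ((T1 → T2) → T3 → T2) → T2
ordered: ✗ — use order f1, p, f, q, h, g, r needs exchange
linear: ✓ — exactly-once usage across f, r, p, h, g, q, f1
affine: ✓ — f, r, p, h, g, q, f1: no repeats, contraction unneeded
relevant: ✓ — none of f, r, p, h, g, q, f1 goes unused
unrestricted: ✓ — simply typable at (T3 → T1 → T2) → T3 → ((T1 → T2) → T3 → T2) → T2; W, C, E all held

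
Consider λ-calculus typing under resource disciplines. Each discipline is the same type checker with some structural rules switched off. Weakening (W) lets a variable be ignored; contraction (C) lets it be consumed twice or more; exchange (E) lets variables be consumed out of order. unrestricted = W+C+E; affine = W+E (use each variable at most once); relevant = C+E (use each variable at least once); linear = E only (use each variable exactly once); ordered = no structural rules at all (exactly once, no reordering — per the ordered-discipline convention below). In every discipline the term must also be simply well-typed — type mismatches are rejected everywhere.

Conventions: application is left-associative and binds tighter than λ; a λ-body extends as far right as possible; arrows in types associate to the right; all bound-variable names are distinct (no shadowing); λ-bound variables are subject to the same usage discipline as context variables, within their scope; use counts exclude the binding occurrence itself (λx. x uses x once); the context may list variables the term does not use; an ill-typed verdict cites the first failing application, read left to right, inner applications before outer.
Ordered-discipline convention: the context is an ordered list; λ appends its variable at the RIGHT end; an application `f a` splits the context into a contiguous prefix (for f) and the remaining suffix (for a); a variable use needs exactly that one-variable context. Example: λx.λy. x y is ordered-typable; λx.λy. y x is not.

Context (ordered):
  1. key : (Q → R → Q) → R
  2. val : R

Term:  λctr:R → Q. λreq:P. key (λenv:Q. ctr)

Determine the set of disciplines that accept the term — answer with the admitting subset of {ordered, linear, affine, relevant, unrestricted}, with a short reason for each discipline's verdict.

admitted by: affine, unrestricted
usage: key: 1×, val: 0×, ctr (bound): 1×, req (bound): 0×, env (bound): 0×
left-to-right use order: key, ctr
typing: ✓ — (R → Q) → P → R
ordered: ✗ — unused: val, req, env — weakening required
linear: ✗ — unused: val, req, env — weakening required
affine: ✓ — none of key, val, ctr, req, env used more than once
relevant: ✗ — unused: val, req, env — weakening required
unrestricted: ✓ — typability at (R → Q) → P → R is all that's needed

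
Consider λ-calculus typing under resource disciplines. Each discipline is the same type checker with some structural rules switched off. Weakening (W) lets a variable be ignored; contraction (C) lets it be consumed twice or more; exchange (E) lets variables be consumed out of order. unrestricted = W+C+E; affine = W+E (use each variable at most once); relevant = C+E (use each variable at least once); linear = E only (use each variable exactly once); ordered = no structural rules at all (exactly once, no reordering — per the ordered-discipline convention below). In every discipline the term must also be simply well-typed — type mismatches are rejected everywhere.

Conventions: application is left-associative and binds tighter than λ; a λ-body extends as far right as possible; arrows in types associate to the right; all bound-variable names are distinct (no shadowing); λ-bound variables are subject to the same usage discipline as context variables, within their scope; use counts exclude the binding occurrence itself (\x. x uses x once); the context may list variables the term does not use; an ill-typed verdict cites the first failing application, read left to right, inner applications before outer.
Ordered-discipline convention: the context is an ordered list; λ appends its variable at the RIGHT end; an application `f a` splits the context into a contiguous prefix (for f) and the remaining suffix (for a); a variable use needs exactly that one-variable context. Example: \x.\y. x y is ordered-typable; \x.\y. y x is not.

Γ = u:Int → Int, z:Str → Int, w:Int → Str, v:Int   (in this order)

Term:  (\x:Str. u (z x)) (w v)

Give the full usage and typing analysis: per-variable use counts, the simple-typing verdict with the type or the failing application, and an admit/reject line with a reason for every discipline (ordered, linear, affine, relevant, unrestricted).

use counts: u: 1×; z: 1×; w: 1×; v: 1×; x (λ-bound): 1×
use order (left to right): u, z, x, w, v
typing: ✓ — Int
ordered ✓ (single-use (u, z, w, v, x), ordered derivation ok)
linear ✓ (u, z, w, v, x: one use apiece)
affine ✓ (no duplicate uses among u, z, w, v, x)
relevant ✓ (none of u, z, w, v, x goes unused)
unrestricted ✓ (type-checks (Int) and nothing is barred)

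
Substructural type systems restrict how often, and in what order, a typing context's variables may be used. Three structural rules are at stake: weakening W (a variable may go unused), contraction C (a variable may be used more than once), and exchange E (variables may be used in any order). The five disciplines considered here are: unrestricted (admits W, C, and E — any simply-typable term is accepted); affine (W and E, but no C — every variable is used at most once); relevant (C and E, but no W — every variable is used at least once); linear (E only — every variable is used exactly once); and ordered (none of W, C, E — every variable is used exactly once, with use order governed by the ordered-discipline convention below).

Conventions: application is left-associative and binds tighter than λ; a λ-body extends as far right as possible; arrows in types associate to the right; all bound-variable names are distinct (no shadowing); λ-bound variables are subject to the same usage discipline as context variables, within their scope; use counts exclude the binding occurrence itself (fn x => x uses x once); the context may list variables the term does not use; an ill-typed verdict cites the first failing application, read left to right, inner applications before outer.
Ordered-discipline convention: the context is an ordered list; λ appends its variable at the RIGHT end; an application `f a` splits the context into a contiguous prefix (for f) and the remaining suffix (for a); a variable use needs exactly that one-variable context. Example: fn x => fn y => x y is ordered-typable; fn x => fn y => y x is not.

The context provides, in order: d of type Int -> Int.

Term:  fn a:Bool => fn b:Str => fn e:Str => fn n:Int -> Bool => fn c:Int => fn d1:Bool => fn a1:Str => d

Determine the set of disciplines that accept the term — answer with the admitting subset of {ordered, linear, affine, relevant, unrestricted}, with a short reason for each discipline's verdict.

admitting disciplines: affine, unrestricted
variable uses: d: 1; a (λ-bound): 0; b (λ-bound): 0; e (λ-bound): 0; n (λ-bound): 0; c (λ-bound): 0; d1 (λ-bound): 0; a1 (λ-bound): 0
uses in reading order: d
typing: well-typed at Bool -> Str -> Str -> (Int -> Bool) -> Int -> Bool -> Str -> Int -> Int
ordered: ✗, unused: a, b, e, n, c, d1, a1 — weakening required
linear: ✗, unused: a, b, e, n, c, d1, a1 — weakening required
affine: ✓, d, a, b, e, n, c, d1, a1: no repeats, contraction unneeded
relevant: ✗, unused: a, b, e, n, c, d1, a1 — weakening required
unrestricted: ✓, type-checks (Bool -> Str -> Str -> (Int -> Bool) -> Int -> Bool -> Str -> Int -> Int) and nothing is barred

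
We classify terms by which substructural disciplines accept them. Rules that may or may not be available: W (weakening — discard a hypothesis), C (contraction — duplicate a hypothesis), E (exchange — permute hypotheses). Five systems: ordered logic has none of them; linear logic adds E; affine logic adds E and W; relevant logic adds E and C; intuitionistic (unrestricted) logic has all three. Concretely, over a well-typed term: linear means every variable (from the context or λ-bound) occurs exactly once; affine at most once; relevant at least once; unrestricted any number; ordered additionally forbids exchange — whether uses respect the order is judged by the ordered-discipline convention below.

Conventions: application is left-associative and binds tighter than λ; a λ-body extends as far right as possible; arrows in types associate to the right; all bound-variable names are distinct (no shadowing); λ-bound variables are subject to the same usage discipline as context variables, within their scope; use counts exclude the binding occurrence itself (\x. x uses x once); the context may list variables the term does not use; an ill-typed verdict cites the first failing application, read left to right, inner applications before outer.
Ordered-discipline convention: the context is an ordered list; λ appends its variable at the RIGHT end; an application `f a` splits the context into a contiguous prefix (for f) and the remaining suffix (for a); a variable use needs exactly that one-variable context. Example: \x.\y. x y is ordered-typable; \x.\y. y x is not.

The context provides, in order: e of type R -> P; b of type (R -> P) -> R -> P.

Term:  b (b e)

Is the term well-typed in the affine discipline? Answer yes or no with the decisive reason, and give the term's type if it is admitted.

no — repeated use of b ×2
use counts: e: 1×; b: 2×
left-to-right use order: b, b, e
typing: well-typed at R -> P
per-discipline verdicts: ordered ✗ · linear ✗ · affine ✗ · relevant ✓ · unrestricted ✓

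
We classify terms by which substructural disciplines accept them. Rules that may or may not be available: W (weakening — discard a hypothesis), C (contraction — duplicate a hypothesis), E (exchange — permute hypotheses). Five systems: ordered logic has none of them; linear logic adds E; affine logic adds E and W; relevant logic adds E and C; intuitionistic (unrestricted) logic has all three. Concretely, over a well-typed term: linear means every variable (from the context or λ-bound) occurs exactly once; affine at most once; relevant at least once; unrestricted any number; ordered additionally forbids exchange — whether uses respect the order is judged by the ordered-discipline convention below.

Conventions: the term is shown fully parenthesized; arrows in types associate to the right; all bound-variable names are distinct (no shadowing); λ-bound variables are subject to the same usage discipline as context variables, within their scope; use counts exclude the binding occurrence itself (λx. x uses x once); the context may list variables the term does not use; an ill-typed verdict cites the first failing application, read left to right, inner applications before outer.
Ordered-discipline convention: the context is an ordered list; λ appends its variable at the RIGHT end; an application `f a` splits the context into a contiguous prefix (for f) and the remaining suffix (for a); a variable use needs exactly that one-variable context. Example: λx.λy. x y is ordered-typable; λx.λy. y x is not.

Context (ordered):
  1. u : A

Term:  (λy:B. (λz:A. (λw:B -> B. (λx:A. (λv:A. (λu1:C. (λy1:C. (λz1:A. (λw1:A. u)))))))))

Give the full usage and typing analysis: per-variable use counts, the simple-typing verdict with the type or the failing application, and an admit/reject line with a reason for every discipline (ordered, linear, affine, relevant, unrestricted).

usage: u ×1, y (λ-bound) ×0, z (λ-bound) ×0, w (λ-bound) ×0, x (λ-bound) ×0, v (λ-bound) ×0, u1 (λ-bound) ×0, y1 (λ-bound) ×0, z1 (λ-bound) ×0, w1 (λ-bound) ×0
uses in reading order: u
typing: the term checks, with type B -> A -> (B -> B) -> A -> A -> C -> C -> A -> A -> A
ordered: ✗, needs weakening: y, z, w, x, v, u1, y1, z1, w1 unused
linear: ✗, needs weakening: y, z, w, x, v, u1, y1, z1, w1 unused
affine: ✓, at most one use each (u, y, z, w, x, v, u1, y1, z1, w1)
relevant: ✗, needs weakening: y, z, w, x, v, u1, y1, z1, w1 unused
unrestricted: ✓, simply typable at B -> A -> (B -> B) -> A -> A -> C -> C -> A -> A -> A; W, C, E all held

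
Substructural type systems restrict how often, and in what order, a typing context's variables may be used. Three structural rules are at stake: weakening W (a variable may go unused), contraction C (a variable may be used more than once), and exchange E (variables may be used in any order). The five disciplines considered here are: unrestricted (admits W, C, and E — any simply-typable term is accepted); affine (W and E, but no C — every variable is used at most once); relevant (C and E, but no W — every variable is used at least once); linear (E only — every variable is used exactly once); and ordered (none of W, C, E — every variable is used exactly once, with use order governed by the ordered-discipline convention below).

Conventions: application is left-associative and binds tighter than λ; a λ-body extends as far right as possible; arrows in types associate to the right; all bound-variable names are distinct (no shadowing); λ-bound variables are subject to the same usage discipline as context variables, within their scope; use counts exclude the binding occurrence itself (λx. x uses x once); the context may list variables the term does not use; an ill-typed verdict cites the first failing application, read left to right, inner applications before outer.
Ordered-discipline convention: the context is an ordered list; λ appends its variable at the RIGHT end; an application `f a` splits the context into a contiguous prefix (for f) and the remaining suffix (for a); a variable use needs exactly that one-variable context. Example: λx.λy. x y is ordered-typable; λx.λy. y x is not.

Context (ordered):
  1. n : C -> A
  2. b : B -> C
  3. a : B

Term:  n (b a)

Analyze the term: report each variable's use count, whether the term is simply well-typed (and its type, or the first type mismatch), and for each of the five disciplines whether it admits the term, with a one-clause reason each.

usage: n: 1×, b: 1×, a: 1×
order of uses: n, b, a
typing: well-typed at A
ordered: ✓, one use each (n, b, a); ordered split holds
linear: ✓, exactly-once usage across n, b, a
affine: ✓, no duplicate uses among n, b, a
relevant: ✓, n, b, a: all used, weakening unneeded
unrestricted: ✓, typability at A is all that's needed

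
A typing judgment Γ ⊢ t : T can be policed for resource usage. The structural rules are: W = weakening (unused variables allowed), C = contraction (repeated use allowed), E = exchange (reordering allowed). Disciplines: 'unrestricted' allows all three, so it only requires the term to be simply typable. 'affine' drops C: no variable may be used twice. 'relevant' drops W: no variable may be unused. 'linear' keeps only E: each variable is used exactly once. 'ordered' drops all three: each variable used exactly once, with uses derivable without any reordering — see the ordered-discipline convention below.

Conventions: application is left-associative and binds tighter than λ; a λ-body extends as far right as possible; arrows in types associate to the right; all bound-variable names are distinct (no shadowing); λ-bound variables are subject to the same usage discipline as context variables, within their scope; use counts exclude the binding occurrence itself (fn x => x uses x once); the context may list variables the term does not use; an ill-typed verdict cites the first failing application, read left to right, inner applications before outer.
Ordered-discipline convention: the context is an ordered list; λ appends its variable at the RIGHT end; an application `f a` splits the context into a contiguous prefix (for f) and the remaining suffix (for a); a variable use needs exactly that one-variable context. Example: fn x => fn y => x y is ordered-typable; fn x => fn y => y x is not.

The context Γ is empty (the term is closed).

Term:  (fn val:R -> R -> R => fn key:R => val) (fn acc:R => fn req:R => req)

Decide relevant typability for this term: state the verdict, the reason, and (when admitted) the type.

no — key, acc never used (weakening)
usage: val [bound]=1, key [bound]=0, acc [bound]=0, req [bound]=1
left-to-right use order: val, req
typing: ✓ — R -> R -> R -> R
across the five disciplines: ordered ✗, linear ✗, affine ✓, relevant ✗, unrestricted ✓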